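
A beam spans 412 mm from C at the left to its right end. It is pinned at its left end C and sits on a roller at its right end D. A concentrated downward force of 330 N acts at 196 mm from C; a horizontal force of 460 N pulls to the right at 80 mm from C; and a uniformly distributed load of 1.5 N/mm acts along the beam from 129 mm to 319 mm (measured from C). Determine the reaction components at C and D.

C_x = -460.0 N, C_y = 303.1 N, D_y = 311.9 N

Resultant of the distributed load: 1.5 × 190 = 285 N at 224 mm from C.
Moments about C: D_y·412 − 330·196 − (1.5·190)·224 = 0 → D_y = 128520/412 = 311.942 ≈ 311.9 N.
ΣF_y = 0: C_y + 311.942 − 330 − 1.5·190 = 0 → C_y = 303.1 N.
ΣF_x = 0: C_x + 460 = 0 → C_x = -460.0 N.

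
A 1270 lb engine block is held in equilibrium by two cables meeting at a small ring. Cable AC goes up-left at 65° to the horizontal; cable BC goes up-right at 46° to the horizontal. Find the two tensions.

ΣF_x = 0: −T_AC·cos65° + T_BC·cos46° = 0 → T_BC = 0.608383·T_AC.
ΣF_y = 0: T_AC·sin65° + T_BC·sin46° = 1270.
Substitute: T_AC·(0.906308 + 0.608383·0.71934) = 1270 → T_AC = 944.981 ≈ 945.0 lb.
Then T_BC = 0.608383 × 944.981 = 574.9 lb.

T_AC = 945.0 lb, T_BC = 574.9 lb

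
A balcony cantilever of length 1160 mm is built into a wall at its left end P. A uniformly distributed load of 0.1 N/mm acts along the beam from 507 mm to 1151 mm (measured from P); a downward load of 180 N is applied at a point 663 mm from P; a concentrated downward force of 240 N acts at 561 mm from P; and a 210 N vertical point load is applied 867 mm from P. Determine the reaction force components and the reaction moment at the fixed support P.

P_x = 0, P_y = 694.4 N, M_P = 489400 N·mm

Resultant of the distributed load: 0.1 × 644 = 64.4 N at 829 mm from P.
ΣF_x = 0: P_x = 0.
ΣF_y = 0: P_y − 0.1·644 − 180 − 240 − 210 = 0 → P_y = 694.4 N.
ΣM about P: M_P − (0.1·644)·829 − 180·663 − 240·561 − 210·867 = 0 → M_P = 489400 N·mm.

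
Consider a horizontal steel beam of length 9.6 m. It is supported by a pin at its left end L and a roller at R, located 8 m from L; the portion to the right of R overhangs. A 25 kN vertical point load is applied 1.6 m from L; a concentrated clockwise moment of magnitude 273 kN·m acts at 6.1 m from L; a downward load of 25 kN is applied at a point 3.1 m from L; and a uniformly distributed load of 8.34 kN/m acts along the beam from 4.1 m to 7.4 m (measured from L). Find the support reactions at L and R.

Resultant of the distributed load: 8.34 × 3.3 = 27.522 kN at 5.75 m from L.
Moments about L: R_y·8 − 25·1.6 − 273 − 25·3.1 − (8.34·3.3)·5.75 = 0 → R_y = 548.7515/8 = 68.5939 ≈ 68.59 kN.
ΣF_y = 0: L_y + 68.5939 − 25 − 25 − 8.34·3.3 = 0 → L_y = 8.928 kN.
ΣF_x = 0: no horizontal applied forces, so L_x = 0.

L_x = 0, L_y = 8.928 kN, R_y = 68.59 kN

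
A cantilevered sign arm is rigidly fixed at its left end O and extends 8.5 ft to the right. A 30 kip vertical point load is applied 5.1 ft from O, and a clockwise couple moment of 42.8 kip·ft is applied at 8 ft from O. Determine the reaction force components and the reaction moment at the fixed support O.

ΣF_x = 0: O_x = 0.
ΣF_y = 0: O_y − 30 = 0 → O_y = 30.00 kip.
ΣM about O: M_O − 30·5.1 − 42.8 = 0 → M_O = 195.8 kip·ft.

O_x = 0, O_y = 30.00 kip, M_O = 195.8 kip·ft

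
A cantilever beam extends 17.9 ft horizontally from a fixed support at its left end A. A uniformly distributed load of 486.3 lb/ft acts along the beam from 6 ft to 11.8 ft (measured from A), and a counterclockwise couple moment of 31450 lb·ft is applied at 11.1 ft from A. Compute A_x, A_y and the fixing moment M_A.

Resultant of the distributed load: 486.3 × 5.8 = 2820.54 lb at 8.9 ft from A.
ΣF_x = 0: A_x = 0.
ΣF_y = 0: A_y − 486.3·5.8 = 0 → A_y = 2821 lb.
ΣM about A: M_A − (486.3·5.8)·8.9 + 31450 = 0 → M_A = -6347 lb·ft.

A_x = 0, A_y = 2821 lb, M_A = -6347 lb·ft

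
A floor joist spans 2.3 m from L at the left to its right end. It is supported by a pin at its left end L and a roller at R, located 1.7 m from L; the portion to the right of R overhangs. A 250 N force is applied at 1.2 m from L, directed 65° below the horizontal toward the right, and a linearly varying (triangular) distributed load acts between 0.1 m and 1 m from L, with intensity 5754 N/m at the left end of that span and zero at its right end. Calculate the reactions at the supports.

L_x = -105.7 N, L_y = 2047 N, R_y = 769.2 N

Resultant of the triangular load: ½ × 5754 × 0.9 = 2589.3 N, acting at 0.4 m from L (one-third of the span from the peak).
Taking moments about L: R_y·1.7 − 250·sin65°·1.2 − (½·5754·0.9)·0.4 = 0 → R_y = 1307.61/1.7 = 769.182 ≈ 769.2 N.
ΣF_y = 0: L_y + 769.182 − 250·sin65° − ½·5754·0.9 = 0 → L_y = 2047 N.
ΣF_x = 0: L_x + 250·cos65° = 0 → L_x = -105.7 N.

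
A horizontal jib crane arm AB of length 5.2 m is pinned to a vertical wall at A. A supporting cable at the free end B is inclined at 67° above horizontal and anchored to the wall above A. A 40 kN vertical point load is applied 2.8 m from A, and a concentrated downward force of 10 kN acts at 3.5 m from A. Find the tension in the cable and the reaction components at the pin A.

T = 30.71 kN, A_x = 12.00 kN, A_y = 21.73 kN

ΣM about A: T·sin67°·5.2 − 40·2.8 − 10·3.5 = 0 → T = 147/(5.2·0.920505) = 30.7106 ≈ 30.71 kN.
ΣF_x = 0: A_x − T·cos67° = 0 → A_x = 30.7106 × 0.390731 = 12.00 kN.
ΣF_y = 0: A_y + T·sin67° − 40 − 10 = 0 → A_y = 50 − 30.7106 × 0.920505 = 21.73 kN.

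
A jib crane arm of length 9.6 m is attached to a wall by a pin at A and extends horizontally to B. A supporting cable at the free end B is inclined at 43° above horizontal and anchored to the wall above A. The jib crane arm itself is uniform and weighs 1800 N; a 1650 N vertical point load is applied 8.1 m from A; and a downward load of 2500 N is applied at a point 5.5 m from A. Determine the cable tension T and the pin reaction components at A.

T = 5461 N, A_x = 3994 N, A_y = 2226 N

ΣM about A: T·sin43°·9.6 − 1800·4.8 − 1650·8.1 − 2500·5.5 = 0 → T = 35755/(9.6·0.681998) = 5461.13 ≈ 5461 N.
ΣF_x = 0: A_x − T·cos43° = 0 → A_x = 5461.13 × 0.731354 = 3994 N.
ΣF_y = 0: A_y + T·sin43° − 1800 − 1650 − 2500 = 0 → A_y = 5950 − 5461.13 × 0.681998 = 2226 N.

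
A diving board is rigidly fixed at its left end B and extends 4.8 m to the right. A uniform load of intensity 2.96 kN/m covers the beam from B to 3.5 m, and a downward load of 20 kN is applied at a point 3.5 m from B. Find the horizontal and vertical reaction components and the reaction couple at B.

B_x = 0, B_y = 30.36 kN, M_B = 88.13 kN·m

Resultant of the distributed load: 2.96 × 3.5 = 10.36 kN at 1.75 m from B.
ΣF_x = 0: B_x = 0.
ΣF_y = 0: B_y − 2.96·3.5 − 20 = 0 → B_y = 30.36 kN.
ΣM about B: M_B − (2.96·3.5)·1.75 − 20·3.5 = 0 → M_B = 88.13 kN·m.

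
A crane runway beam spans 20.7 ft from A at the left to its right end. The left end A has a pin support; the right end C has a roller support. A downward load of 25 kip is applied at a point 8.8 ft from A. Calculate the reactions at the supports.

A_x = 0, A_y = 14.37 kip, C_y = 10.63 kip

Moments about A: C_y·20.7 − 25·8.8 = 0 → C_y = 220/20.7 = 10.628 ≈ 10.63 kip.
ΣF_y = 0: A_y + 10.628 − 25 = 0 → A_y = 14.37 kip.
ΣF_x = 0: no horizontal applied forces, so A_x = 0.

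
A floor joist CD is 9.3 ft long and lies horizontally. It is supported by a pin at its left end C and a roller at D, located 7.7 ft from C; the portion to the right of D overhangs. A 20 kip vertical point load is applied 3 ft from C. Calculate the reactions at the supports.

C_x = 0, C_y = 12.21 kip, D_y = 7.792 kip

ΣM about C: D_y·7.7 − 20·3 = 0 → D_y = 60/7.7 = 7.79221 ≈ 7.792 kip.
ΣF_y = 0: C_y + 7.79221 − 20 = 0 → C_y = 12.21 kip.
ΣF_x = 0: no horizontal applied forces, so C_x = 0.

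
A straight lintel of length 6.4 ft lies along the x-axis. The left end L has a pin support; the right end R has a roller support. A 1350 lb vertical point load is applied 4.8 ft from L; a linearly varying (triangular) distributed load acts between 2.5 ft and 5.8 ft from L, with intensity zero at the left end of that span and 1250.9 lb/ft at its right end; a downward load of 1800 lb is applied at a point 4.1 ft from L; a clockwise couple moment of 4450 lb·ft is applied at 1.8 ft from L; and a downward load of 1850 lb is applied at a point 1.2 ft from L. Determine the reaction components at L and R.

Resultant of the triangular load: ½ × 1250.9 × 3.3 = 2063.985 lb, acting at 4.7 ft from L (one-third of the span from the peak).
Moments about L: R_y·6.4 − 1350·4.8 − (½·1250.9·3.3)·4.7 − 1800·4.1 − 4450 − 1850·1.2 = 0 → R_y = 30230.7295/6.4 = 4723.55 ≈ 4724 lb.
ΣF_y = 0: L_y + 4723.55 − 1350 − ½·1250.9·3.3 − 1800 − 1850 = 0 → L_y = 2340 lb.
ΣF_x = 0: no horizontal applied forces, so L_x = 0.

L_x = 0, L_y = 2340 lb, R_y = 4724 lb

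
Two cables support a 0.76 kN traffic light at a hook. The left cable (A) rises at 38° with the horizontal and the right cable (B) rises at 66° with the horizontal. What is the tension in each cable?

ΣF_x = 0: −T_A·cos38° + T_B·cos66° = 0 → T_B = 1.9374·T_A.
ΣF_y = 0: T_A·sin38° + T_B·sin66° = 0.76.
Substitute: T_A·(0.615661 + 1.9374·0.913545) = 0.76 → T_A = 0.318583 ≈ 0.3186 kN.
Then T_B = 1.9374 × 0.318583 = 0.6172 kN.

T_A = 0.3186 kN, T_B = 0.6172 kN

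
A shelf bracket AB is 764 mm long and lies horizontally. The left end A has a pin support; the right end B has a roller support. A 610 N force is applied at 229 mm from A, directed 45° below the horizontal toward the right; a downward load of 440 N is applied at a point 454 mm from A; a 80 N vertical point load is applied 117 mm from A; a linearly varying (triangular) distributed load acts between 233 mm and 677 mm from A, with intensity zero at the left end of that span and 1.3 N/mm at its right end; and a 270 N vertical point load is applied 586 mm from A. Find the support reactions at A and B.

A_x = -431.3 N, A_y = 700.0 N, B_y = 809.9 N

Resultant of the triangular load: ½ × 1.3 × 444 = 288.6 N, acting at 529 mm from A (one-third of the span from the peak).
ΣM about A: B_y·764 − 610·sin45°·229 − 440·454 − 80·117 − (½·1.3·444)·529 − 270·586 = 0 → B_y = 618785/764 = 809.928 ≈ 809.9 N.
ΣF_y = 0: A_y + 809.928 − 610·sin45° − 440 − 80 − ½·1.3·444 − 270 = 0 → A_y = 700.0 N.
ΣF_x = 0: A_x + 610·cos45° = 0 → A_x = -431.3 N.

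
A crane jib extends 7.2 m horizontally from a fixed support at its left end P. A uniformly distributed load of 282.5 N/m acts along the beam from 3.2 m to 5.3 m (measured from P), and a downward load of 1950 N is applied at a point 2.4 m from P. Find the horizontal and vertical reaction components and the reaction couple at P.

Resultant of the distributed load: 282.5 × 2.1 = 593.25 N at 4.25 m from P.
ΣF_x = 0: P_x = 0.
ΣF_y = 0: P_y − 282.5·2.1 − 1950 = 0 → P_y = 2543 N.
ΣM about P: M_P − (282.5·2.1)·4.25 − 1950·2.4 = 0 → M_P = 7201 N·m.

P_x = 0, P_y = 2543 N, M_P = 7201 N·m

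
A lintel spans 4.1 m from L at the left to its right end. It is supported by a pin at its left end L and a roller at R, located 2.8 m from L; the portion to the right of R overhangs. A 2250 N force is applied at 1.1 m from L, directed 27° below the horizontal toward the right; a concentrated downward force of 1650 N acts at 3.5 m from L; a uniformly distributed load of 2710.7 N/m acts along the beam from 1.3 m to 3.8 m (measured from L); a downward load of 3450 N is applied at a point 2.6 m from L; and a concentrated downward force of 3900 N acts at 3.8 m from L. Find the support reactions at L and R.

L_x = -2005 N, L_y = -333.7 N, R_y = 17130 N

Resultant of the distributed load: 2710.7 × 2.5 = 6776.75 N at 2.55 m from L.
Moments about L: R_y·2.8 − 2250·sin27°·1.1 − 1650·3.5 − (2710.7·2.5)·2.55 − 3450·2.6 − 3900·3.8 = 0 → R_y = 47969.3/2.8 = 17131.9 ≈ 17130 N.
ΣF_y = 0: L_y + 17131.9 − 2250·sin27° − 1650 − 2710.7·2.5 − 3450 − 3900 = 0 → L_y = -333.7 N.
ΣF_x = 0: L_x + 2250·cos27° = 0 → L_x = -2005 N.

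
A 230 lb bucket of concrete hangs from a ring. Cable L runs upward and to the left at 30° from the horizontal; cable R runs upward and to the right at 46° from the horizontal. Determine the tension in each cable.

ΣF_x = 0: −T_L·cos30° + T_R·cos46° = 0 → T_R = 1.24669·T_L.
ΣF_y = 0: T_L·sin30° + T_R·sin46° = 230.
Substitute: T_L·(0.5 + 1.24669·0.71934) = 230 → T_L = 164.663 ≈ 164.7 lb.
Then T_R = 1.24669 × 164.663 = 205.3 lb.

T_L = 164.7 lb, T_R = 205.3 lb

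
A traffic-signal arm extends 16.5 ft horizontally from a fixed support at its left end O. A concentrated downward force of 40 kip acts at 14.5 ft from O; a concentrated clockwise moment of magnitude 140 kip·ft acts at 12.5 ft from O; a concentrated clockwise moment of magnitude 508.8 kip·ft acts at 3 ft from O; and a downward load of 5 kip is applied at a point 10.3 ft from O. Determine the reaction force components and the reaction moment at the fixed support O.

O_x = 0, O_y = 45.00 kip, M_O = 1280 kip·ft

ΣF_x = 0: O_x = 0.
ΣF_y = 0: O_y − 40 − 5 = 0 → O_y = 45.00 kip.
ΣM about O: M_O − 40·14.5 − 140 − 508.8 − 5·10.3 = 0 → M_O = 1280 kip·ft.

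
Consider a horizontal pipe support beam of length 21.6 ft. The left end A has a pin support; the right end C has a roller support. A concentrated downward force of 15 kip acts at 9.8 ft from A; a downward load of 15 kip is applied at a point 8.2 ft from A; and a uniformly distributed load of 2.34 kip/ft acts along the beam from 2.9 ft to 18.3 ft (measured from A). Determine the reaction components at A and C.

A_x = 0, A_y = 35.85 kip, C_y = 30.18 kip

Resultant of the distributed load: 2.34 × 15.4 = 36.036 kip at 10.6 ft from A.
Taking moments about A: C_y·21.6 − 15·9.8 − 15·8.2 − (2.34·15.4)·10.6 = 0 → C_y = 651.9816/21.6 = 30.1843 ≈ 30.18 kip.
ΣF_y = 0: A_y + 30.1843 − 15 − 15 − 2.34·15.4 = 0 → A_y = 35.85 kip.
ΣF_x = 0: no horizontal applied forces, so A_x = 0.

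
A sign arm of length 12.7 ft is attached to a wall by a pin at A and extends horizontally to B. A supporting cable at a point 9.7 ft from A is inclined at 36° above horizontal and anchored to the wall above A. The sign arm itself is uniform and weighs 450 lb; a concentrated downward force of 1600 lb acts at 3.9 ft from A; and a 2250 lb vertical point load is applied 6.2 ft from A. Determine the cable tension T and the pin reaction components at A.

T = 4042 lb, A_x = 3270 lb, A_y = 1924 lb

ΣM about A: T·sin36°·9.7 − 450·6.35 − 1600·3.9 − 2250·6.2 = 0 → T = 23047.5/(9.7·0.587785) = 4042.35 ≈ 4042 lb.
ΣF_x = 0: A_x − T·cos36° = 0 → A_x = 4042.35 × 0.809017 = 3270 lb.
ΣF_y = 0: A_y + T·sin36° − 450 − 1600 − 2250 = 0 → A_y = 4300 − 4042.35 × 0.587785 = 1924 lb.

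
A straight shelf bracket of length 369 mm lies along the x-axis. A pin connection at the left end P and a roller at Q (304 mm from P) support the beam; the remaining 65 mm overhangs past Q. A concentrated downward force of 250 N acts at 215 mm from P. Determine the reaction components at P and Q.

ΣM about P: Q_y·304 − 250·215 = 0 → Q_y = 53750/304 = 176.809 ≈ 176.8 N.
ΣF_y = 0: P_y + 176.809 − 250 = 0 → P_y = 73.19 N.
ΣF_x = 0: no horizontal applied forces, so P_x = 0.

P_x = 0, P_y = 73.19 N, Q_y = 176.8 N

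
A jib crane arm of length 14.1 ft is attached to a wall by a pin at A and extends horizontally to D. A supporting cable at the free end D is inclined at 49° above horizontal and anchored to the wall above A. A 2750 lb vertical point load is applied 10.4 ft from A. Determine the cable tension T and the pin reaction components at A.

T = 2688 lb, A_x = 1763 lb, A_y = 721.6 lb

ΣM about A: T·sin49°·14.1 − 2750·10.4 = 0 → T = 28600/(14.1·0.75471) = 2687.61 ≈ 2688 lb.
ΣF_x = 0: A_x − T·cos49° = 0 → A_x = 2687.61 × 0.656059 = 1763 lb.
ΣF_y = 0: A_y + T·sin49° − 2750 = 0 → A_y = 2750 − 2687.61 × 0.75471 = 721.6 lb.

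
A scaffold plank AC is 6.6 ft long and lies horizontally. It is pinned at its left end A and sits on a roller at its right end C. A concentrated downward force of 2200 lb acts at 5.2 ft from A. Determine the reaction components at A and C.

A_x = 0, A_y = 466.7 lb, C_y = 1733 lb

ΣM about A: C_y·6.6 − 2200·5.2 = 0 → C_y = 11440/6.6 = 1733.33 ≈ 1733 lb.
ΣF_y = 0: A_y + 1733.33 − 2200 = 0 → A_y = 466.7 lb.
ΣF_x = 0: no horizontal applied forces, so A_x = 0.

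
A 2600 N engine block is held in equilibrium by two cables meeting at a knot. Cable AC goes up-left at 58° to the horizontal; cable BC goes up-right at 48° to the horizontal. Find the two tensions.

ΣF_x = 0: −T_AC·cos58° + T_BC·cos48° = 0 → T_BC = 0.791952·T_AC.
ΣF_y = 0: T_AC·sin58° + T_BC·sin48° = 2600.
Substitute: T_AC·(0.848048 + 0.791952·0.743145) = 2600 → T_AC = 1809.85 ≈ 1810 N.
Then T_BC = 0.791952 × 1809.85 = 1433 N.

T_AC = 1810 N, T_BC = 1433 N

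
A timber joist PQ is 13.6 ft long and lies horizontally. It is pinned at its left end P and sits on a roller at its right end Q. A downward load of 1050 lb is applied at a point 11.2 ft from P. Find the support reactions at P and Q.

Moments about P: Q_y·13.6 − 1050·11.2 = 0 → Q_y = 11760/13.6 = 864.706 ≈ 864.7 lb.
ΣF_y = 0: P_y + 864.706 − 1050 = 0 → P_y = 185.3 lb.
ΣF_x = 0: no horizontal applied forces, so P_x = 0.

P_x = 0, P_y = 185.3 lb, Q_y = 864.7 lb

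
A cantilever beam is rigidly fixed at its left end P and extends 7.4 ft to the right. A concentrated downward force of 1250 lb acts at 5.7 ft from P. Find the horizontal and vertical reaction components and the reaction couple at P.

P_x = 0, P_y = 1250 lb, M_P = 7125 lb·ft

ΣF_x = 0: P_x = 0.
ΣF_y = 0: P_y − 1250 = 0 → P_y = 1250 lb.
ΣM about P: M_P − 1250·5.7 = 0 → M_P = 7125 lb·ft.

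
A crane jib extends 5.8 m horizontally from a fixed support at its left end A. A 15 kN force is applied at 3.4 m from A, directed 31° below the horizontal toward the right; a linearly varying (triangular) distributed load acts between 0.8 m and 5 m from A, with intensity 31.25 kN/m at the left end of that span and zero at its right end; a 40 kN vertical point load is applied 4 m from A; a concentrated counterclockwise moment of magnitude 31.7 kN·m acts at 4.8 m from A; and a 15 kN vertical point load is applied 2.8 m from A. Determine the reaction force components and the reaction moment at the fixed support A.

A_x = -12.86 kN, A_y = 128.4 kN, M_A = 340.9 kN·m

Resultant of the triangular load: ½ × 31.25 × 4.2 = 65.625 kN, acting at 2.2 m from A (one-third of the span from the peak).
ΣF_x = 0: A_x + 15·cos31° = 0 → A_x = -12.86 kN.
ΣF_y = 0: A_y − 15·sin31° − ½·31.25·4.2 − 40 − 15 = 0 → A_y = 128.4 kN.
ΣM about A: M_A − 15·sin31°·3.4 − (½·31.25·4.2)·2.2 − 40·4 + 31.7 − 15·2.8 = 0 → M_A = 340.9 kN·m.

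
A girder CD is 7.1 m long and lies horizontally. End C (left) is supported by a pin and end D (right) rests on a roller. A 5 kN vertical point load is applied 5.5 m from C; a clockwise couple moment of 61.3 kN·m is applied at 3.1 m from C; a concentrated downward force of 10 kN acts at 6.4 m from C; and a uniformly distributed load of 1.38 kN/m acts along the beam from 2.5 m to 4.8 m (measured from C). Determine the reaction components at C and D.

Resultant of the distributed load: 1.38 × 2.3 = 3.174 kN at 3.65 m from C.
ΣM about C: D_y·7.1 − 5·5.5 − 61.3 − 10·6.4 − (1.38·2.3)·3.65 = 0 → D_y = 164.3851/7.1 = 23.1528 ≈ 23.15 kN.
ΣF_y = 0: C_y + 23.1528 − 5 − 10 − 1.38·2.3 = 0 → C_y = -4.979 kN.
ΣF_x = 0: no horizontal applied forces, so C_x = 0.

C_x = 0, C_y = -4.979 kN, D_y = 23.15 kN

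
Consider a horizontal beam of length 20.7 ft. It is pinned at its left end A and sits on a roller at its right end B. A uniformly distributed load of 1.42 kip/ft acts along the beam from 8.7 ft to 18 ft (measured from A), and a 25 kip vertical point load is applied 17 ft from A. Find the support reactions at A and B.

Resultant of the distributed load: 1.42 × 9.3 = 13.206 kip at 13.35 ft from A.
Moments about A: B_y·20.7 − (1.42·9.3)·13.35 − 25·17 = 0 → B_y = 601.3001/20.7 = 29.0483 ≈ 29.05 kip.
ΣF_y = 0: A_y + 29.0483 − 1.42·9.3 − 25 = 0 → A_y = 9.158 kip.
ΣF_x = 0: no horizontal applied forces, so A_x = 0.

A_x = 0, A_y = 9.158 kip, B_y = 29.05 kip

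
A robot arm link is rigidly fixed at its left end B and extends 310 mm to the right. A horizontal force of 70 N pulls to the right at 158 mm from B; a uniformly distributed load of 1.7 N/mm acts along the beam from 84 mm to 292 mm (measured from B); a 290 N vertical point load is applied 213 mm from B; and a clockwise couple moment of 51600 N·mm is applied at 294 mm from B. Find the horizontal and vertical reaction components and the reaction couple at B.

Resultant of the distributed load: 1.7 × 208 = 353.6 N at 188 mm from B.
ΣF_x = 0: B_x + 70 = 0 → B_x = -70.00 N.
ΣF_y = 0: B_y − 1.7·208 − 290 = 0 → B_y = 643.6 N.
ΣM about B: M_B − (1.7·208)·188 − 290·213 − 51600 = 0 → M_B = 179800 N·mm.

B_x = -70.00 N, B_y = 643.6 N, M_B = 179800 N·mm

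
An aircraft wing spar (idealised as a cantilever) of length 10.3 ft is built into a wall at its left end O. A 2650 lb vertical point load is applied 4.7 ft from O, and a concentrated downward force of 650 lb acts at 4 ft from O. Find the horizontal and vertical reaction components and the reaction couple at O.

ΣF_x = 0: O_x = 0.
ΣF_y = 0: O_y − 2650 − 650 = 0 → O_y = 3300 lb.
ΣM about O: M_O − 2650·4.7 − 650·4 = 0 → M_O = 15060 lb·ft.

O_x = 0, O_y = 3300 lb, M_O = 15060 lb·ft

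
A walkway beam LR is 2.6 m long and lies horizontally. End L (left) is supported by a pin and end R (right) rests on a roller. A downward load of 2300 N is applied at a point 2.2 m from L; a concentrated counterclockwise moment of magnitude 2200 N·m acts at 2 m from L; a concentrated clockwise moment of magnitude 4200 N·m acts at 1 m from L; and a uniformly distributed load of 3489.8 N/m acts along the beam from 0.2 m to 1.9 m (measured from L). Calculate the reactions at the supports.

Resultant of the distributed load: 3489.8 × 1.7 = 5932.66 N at 1.05 m from L.
ΣM about L: R_y·2.6 − 2300·2.2 + 2200 − 4200 − (3489.8·1.7)·1.05 = 0 → R_y = 13289.293/2.6 = 5111.27 ≈ 5111 N.
ΣF_y = 0: L_y + 5111.27 − 2300 − 3489.8·1.7 = 0 → L_y = 3121 N.
ΣF_x = 0: no horizontal applied forces, so L_x = 0.

L_x = 0, L_y = 3121 N, R_y = 5111 N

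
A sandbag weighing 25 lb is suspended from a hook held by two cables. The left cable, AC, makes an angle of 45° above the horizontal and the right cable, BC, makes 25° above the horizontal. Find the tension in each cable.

ΣF_x = 0: −T_AC·cos45° + T_BC·cos25° = 0 → T_BC = 0.780206·T_AC.
ΣF_y = 0: T_AC·sin45° + T_BC·sin25° = 25.
Substitute: T_AC·(0.707107 + 0.780206·0.422618) = 25 → T_AC = 24.1118 ≈ 24.11 lb.
Then T_BC = 0.780206 × 24.1118 = 18.81 lb.

T_AC = 24.11 lb, T_BC = 18.81 lb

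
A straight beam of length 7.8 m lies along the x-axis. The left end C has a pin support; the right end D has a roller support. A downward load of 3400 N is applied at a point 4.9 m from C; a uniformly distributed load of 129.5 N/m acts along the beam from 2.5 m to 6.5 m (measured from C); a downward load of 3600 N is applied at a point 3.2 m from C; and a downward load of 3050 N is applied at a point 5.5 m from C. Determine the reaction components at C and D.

C_x = 0, C_y = 4506 N, D_y = 6062 N

Resultant of the distributed load: 129.5 × 4 = 518 N at 4.5 m from C.
Moments about C: D_y·7.8 − 3400·4.9 − (129.5·4)·4.5 − 3600·3.2 − 3050·5.5 = 0 → D_y = 47286/7.8 = 6062.31 ≈ 6062 N.
ΣF_y = 0: C_y + 6062.31 − 3400 − 129.5·4 − 3600 − 3050 = 0 → C_y = 4506 N.
ΣF_x = 0: no horizontal applied forces, so C_x = 0.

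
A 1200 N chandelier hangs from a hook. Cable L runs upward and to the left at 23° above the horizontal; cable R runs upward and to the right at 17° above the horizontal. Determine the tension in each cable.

T_L = 1785 N, T_R = 1718 N

ΣF_x = 0: −T_L·cos23° + T_R·cos17° = 0 → T_R = 0.962564·T_L.
ΣF_y = 0: T_L·sin23° + T_R·sin17° = 1200.
Substitute: T_L·(0.390731 + 0.962564·0.292372) = 1200 → T_L = 1785.3 ≈ 1785 N.
Then T_R = 0.962564 × 1785.3 = 1718 N.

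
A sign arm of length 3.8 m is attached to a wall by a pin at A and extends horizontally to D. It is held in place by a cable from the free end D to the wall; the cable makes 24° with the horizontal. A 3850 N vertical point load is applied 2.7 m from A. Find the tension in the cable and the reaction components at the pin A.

ΣM about A: T·sin24°·3.8 − 3850·2.7 = 0 → T = 10395/(3.8·0.406737) = 6725.54 ≈ 6726 N.
ΣF_x = 0: A_x − T·cos24° = 0 → A_x = 6725.54 × 0.913545 = 6144 N.
ΣF_y = 0: A_y + T·sin24° − 3850 = 0 → A_y = 3850 − 6725.54 × 0.406737 = 1114 N.

T = 6726 N, A_x = 6144 N, A_y = 1114 N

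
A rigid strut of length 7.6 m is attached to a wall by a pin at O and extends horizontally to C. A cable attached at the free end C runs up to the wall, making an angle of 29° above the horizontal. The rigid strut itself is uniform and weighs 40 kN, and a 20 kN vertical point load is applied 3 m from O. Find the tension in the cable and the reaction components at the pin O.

T = 57.54 kN, O_x = 50.32 kN, O_y = 32.11 kN

ΣM about O: T·sin29°·7.6 − 40·3.8 − 20·3 = 0 → T = 212/(7.6·0.48481) = 57.5375 ≈ 57.54 kN.
ΣF_x = 0: O_x − T·cos29° = 0 → O_x = 57.5375 × 0.87462 = 50.32 kN.
ΣF_y = 0: O_y + T·sin29° − 40 − 20 = 0 → O_y = 60 − 57.5375 × 0.48481 = 32.11 kN.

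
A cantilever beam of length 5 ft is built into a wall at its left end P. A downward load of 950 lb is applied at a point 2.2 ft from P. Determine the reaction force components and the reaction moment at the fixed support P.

ΣF_x = 0: P_x = 0.
ΣF_y = 0: P_y − 950 = 0 → P_y = 950.0 lb.
ΣM about P: M_P − 950·2.2 = 0 → M_P = 2090 lb·ft.

P_x = 0, P_y = 950.0 lb, M_P = 2090 lb·ft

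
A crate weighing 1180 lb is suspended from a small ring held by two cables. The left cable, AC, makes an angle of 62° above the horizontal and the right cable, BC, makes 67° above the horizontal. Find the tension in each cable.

ΣF_x = 0: −T_AC·cos62° + T_BC·cos67° = 0 → T_BC = 1.20152·T_AC.
ΣF_y = 0: T_AC·sin62° + T_BC·sin67° = 1180.
Substitute: T_AC·(0.882948 + 1.20152·0.920505) = 1180 → T_AC = 593.277 ≈ 593.3 lb.
Then T_BC = 1.20152 × 593.277 = 712.8 lb.

T_AC = 593.3 lb, T_BC = 712.8 lb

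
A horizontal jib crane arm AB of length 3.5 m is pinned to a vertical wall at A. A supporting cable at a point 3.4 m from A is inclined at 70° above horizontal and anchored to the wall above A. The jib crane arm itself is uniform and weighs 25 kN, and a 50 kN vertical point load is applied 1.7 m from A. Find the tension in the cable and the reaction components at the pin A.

ΣM about A: T·sin70°·3.4 − 25·1.75 − 50·1.7 = 0 → T = 128.75/(3.4·0.939693) = 40.2979 ≈ 40.30 kN.
ΣF_x = 0: A_x − T·cos70° = 0 → A_x = 40.2979 × 0.34202 = 13.78 kN.
ΣF_y = 0: A_y + T·sin70° − 25 − 50 = 0 → A_y = 75 − 40.2979 × 0.939693 = 37.13 kN.

T = 40.30 kN, A_x = 13.78 kN, A_y = 37.13 kN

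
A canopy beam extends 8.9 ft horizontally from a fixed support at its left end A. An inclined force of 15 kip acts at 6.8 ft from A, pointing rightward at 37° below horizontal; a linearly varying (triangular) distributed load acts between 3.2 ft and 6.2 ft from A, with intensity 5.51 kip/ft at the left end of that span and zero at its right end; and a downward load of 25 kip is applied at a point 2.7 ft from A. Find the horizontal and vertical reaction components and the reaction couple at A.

Resultant of the triangular load: ½ × 5.51 × 3 = 8.265 kip, acting at 4.2 ft from A (one-third of the span from the peak).
ΣF_x = 0: A_x + 15·cos37° = 0 → A_x = -11.98 kip.
ΣF_y = 0: A_y − 15·sin37° − ½·5.51·3 − 25 = 0 → A_y = 42.29 kip.
ΣM about A: M_A − 15·sin37°·6.8 − (½·5.51·3)·4.2 − 25·2.7 = 0 → M_A = 163.6 kip·ft.

A_x = -11.98 kip, A_y = 42.29 kip, M_A = 163.6 kip·ft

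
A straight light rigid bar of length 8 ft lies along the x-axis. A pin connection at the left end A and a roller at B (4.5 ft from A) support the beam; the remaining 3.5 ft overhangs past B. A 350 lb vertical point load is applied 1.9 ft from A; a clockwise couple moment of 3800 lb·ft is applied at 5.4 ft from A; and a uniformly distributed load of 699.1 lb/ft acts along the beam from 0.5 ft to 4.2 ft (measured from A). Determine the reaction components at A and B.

A_x = 0, A_y = 593.6 lb, B_y = 2343 lb

Resultant of the distributed load: 699.1 × 3.7 = 2586.67 lb at 2.35 ft from A.
Taking moments about A: B_y·4.5 − 350·1.9 − 3800 − (699.1·3.7)·2.35 = 0 → B_y = 10543.6745/4.5 = 2343.04 ≈ 2343 lb.
ΣF_y = 0: A_y + 2343.04 − 350 − 699.1·3.7 = 0 → A_y = 593.6 lb.
ΣF_x = 0: no horizontal applied forces, so A_x = 0.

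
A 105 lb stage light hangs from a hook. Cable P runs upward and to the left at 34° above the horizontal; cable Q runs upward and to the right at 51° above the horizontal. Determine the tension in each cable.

ΣF_x = 0: −T_P·cos34° + T_Q·cos51° = 0 → T_Q = 1.31735·T_P.
ΣF_y = 0: T_P·sin34° + T_Q·sin51° = 105.
Substitute: T_P·(0.559193 + 1.31735·0.777146) = 105 → T_P = 66.3312 ≈ 66.33 lb.
Then T_Q = 1.31735 × 66.3312 = 87.38 lb.

T_P = 66.33 lb, T_Q = 87.38 lb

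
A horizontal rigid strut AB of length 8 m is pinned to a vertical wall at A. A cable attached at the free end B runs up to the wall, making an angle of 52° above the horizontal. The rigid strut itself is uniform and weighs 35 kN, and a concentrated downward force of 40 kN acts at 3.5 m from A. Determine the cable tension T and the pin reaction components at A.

ΣM about A: T·sin52°·8 − 35·4 − 40·3.5 = 0 → T = 280/(8·0.788011) = 44.4156 ≈ 44.42 kN.
ΣF_x = 0: A_x − T·cos52° = 0 → A_x = 44.4156 × 0.615661 = 27.34 kN.
ΣF_y = 0: A_y + T·sin52° − 35 − 40 = 0 → A_y = 75 − 44.4156 × 0.788011 = 40.00 kN.

T = 44.42 kN, A_x = 27.34 kN, A_y = 40.00 kN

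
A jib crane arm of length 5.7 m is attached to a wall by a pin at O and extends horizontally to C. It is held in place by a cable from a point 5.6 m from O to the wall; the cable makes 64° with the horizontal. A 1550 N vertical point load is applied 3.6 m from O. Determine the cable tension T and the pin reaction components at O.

T = 1109 N, O_x = 486.0 N, O_y = 553.6 N

ΣM about O: T·sin64°·5.6 − 1550·3.6 = 0 → T = 5580/(5.6·0.898794) = 1108.63 ≈ 1109 N.
ΣF_x = 0: O_x − T·cos64° = 0 → O_x = 1108.63 × 0.438371 = 486.0 N.
ΣF_y = 0: O_y + T·sin64° − 1550 = 0 → O_y = 1550 − 1108.63 × 0.898794 = 553.6 N.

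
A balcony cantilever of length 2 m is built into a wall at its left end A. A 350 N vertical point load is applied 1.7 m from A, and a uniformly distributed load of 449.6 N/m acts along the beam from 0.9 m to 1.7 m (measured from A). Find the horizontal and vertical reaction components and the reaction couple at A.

Resultant of the distributed load: 449.6 × 0.8 = 359.68 N at 1.3 m from A.
ΣF_x = 0: A_x = 0.
ΣF_y = 0: A_y − 350 − 449.6·0.8 = 0 → A_y = 709.7 N.
ΣM about A: M_A − 350·1.7 − (449.6·0.8)·1.3 = 0 → M_A = 1063 N·m.

A_x = 0, A_y = 709.7 N, M_A = 1063 N·m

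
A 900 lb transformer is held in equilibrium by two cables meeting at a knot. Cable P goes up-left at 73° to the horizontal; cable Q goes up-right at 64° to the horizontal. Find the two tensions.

T_P = 578.5 lb, T_Q = 385.8 lb

ΣF_x = 0: −T_P·cos73° + T_Q·cos64° = 0 → T_Q = 0.66695·T_P.
ΣF_y = 0: T_P·sin73° + T_Q·sin64° = 900.
Substitute: T_P·(0.956305 + 0.66695·0.898794) = 900 → T_P = 578.497 ≈ 578.5 lb.
Then T_Q = 0.66695 × 578.497 = 385.8 lb.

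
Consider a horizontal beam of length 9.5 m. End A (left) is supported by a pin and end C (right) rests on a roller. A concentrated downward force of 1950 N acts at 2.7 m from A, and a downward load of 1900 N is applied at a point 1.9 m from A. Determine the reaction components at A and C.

A_x = 0, A_y = 2916 N, C_y = 934.2 N

ΣM about A: C_y·9.5 − 1950·2.7 − 1900·1.9 = 0 → C_y = 8875/9.5 = 934.211 ≈ 934.2 N.
ΣF_y = 0: A_y + 934.211 − 1950 − 1900 = 0 → A_y = 2916 N.
ΣF_x = 0: no horizontal applied forces, so A_x = 0.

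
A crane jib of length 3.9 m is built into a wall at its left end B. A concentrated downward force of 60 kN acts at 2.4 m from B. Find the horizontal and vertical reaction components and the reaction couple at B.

B_x = 0, B_y = 60.00 kN, M_B = 144.0 kN·m

ΣF_x = 0: B_x = 0.
ΣF_y = 0: B_y − 60 = 0 → B_y = 60.00 kN.
ΣM about B: M_B − 60·2.4 = 0 → M_B = 144.0 kN·m.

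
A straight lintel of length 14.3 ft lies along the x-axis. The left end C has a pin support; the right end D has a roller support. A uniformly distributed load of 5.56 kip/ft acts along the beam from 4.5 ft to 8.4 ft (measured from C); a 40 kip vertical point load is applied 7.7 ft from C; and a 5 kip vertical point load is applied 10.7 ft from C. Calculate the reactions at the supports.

C_x = 0, C_y = 31.62 kip, D_y = 35.06 kip

Resultant of the distributed load: 5.56 × 3.9 = 21.684 kip at 6.45 ft from C.
ΣM about C: D_y·14.3 − (5.56·3.9)·6.45 − 40·7.7 − 5·10.7 = 0 → D_y = 501.3618/14.3 = 35.0603 ≈ 35.06 kip.
ΣF_y = 0: C_y + 35.0603 − 5.56·3.9 − 40 − 5 = 0 → C_y = 31.62 kip.
ΣF_x = 0: no horizontal applied forces, so C_x = 0.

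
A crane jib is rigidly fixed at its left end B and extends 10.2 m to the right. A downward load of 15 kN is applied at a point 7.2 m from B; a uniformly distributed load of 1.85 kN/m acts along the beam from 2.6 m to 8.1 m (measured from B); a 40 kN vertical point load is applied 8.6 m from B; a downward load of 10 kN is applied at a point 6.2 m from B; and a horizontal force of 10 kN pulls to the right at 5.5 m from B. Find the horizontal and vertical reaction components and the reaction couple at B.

Resultant of the distributed load: 1.85 × 5.5 = 10.175 kN at 5.35 m from B.
ΣF_x = 0: B_x + 10 = 0 → B_x = -10.00 kN.
ΣF_y = 0: B_y − 15 − 1.85·5.5 − 40 − 10 = 0 → B_y = 75.17 kN.
ΣM about B: M_B − 15·7.2 − (1.85·5.5)·5.35 − 40·8.6 − 10·6.2 = 0 → M_B = 568.4 kN·m.

B_x = -10.00 kN, B_y = 75.17 kN, M_B = 568.4 kN·m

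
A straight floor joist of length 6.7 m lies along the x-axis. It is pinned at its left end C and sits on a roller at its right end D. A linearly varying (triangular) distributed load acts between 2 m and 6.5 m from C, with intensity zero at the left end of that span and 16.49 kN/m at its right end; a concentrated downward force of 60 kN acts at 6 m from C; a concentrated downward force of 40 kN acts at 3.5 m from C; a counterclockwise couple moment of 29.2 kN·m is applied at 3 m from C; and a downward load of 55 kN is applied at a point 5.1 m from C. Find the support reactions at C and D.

Resultant of the triangular load: ½ × 16.49 × 4.5 = 37.1025 kN, acting at 5 m from C (one-third of the span from the peak).
Moments about C: D_y·6.7 − (½·16.49·4.5)·5 − 60·6 − 40·3.5 + 29.2 − 55·5.1 = 0 → D_y = 936.8125/6.7 = 139.823 ≈ 139.8 kN.
ΣF_y = 0: C_y + 139.823 − ½·16.49·4.5 − 60 − 40 − 55 = 0 → C_y = 52.28 kN.
ΣF_x = 0: no horizontal applied forces, so C_x = 0.

C_x = 0, C_y = 52.28 kN, D_y = 139.8 kN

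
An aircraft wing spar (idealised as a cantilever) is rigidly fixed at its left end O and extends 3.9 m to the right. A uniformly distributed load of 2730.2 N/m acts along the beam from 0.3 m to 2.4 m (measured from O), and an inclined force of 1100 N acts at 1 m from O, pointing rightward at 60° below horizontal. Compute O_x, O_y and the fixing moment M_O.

Resultant of the distributed load: 2730.2 × 2.1 = 5733.42 N at 1.35 m from O.
ΣF_x = 0: O_x + 1100·cos60° = 0 → O_x = -550.0 N.
ΣF_y = 0: O_y − 2730.2·2.1 − 1100·sin60° = 0 → O_y = 6686 N.
ΣM about O: M_O − (2730.2·2.1)·1.35 − 1100·sin60°·1 = 0 → M_O = 8693 N·m.

O_x = -550.0 N, O_y = 6686 N, M_O = 8693 N·m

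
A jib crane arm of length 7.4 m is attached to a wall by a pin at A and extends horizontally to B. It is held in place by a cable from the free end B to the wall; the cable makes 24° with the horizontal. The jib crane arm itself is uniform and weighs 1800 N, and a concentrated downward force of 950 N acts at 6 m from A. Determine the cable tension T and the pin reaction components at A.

T = 4107 N, A_x = 3751 N, A_y = 1080 N

ΣM about A: T·sin24°·7.4 − 1800·3.7 − 950·6 = 0 → T = 12360/(7.4·0.406737) = 4106.51 ≈ 4107 N.
ΣF_x = 0: A_x − T·cos24° = 0 → A_x = 4106.51 × 0.913545 = 3751 N.
ΣF_y = 0: A_y + T·sin24° − 1800 − 950 = 0 → A_y = 2750 − 4106.51 × 0.406737 = 1080 N.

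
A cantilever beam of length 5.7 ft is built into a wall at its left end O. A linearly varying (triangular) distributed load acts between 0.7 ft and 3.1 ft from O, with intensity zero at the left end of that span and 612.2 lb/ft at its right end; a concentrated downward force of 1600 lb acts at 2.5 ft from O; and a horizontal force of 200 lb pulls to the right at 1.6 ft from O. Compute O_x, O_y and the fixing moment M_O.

O_x = -200.0 lb, O_y = 2335 lb, M_O = 5690 lb·ft

Resultant of the triangular load: ½ × 612.2 × 2.4 = 734.64 lb, acting at 2.3 ft from O (one-third of the span from the peak).
ΣF_x = 0: O_x + 200 = 0 → O_x = -200.0 lb.
ΣF_y = 0: O_y − ½·612.2·2.4 − 1600 = 0 → O_y = 2335 lb.
ΣM about O: M_O − (½·612.2·2.4)·2.3 − 1600·2.5 = 0 → M_O = 5690 lb·ft.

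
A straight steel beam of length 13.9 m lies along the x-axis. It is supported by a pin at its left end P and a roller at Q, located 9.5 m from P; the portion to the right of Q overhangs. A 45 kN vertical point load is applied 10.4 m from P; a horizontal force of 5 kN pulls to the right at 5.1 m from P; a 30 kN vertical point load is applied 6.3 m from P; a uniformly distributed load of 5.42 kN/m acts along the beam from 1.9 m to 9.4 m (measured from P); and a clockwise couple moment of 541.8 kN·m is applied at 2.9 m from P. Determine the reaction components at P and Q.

Resultant of the distributed load: 5.42 × 7.5 = 40.65 kN at 5.65 m from P.
ΣM about P: Q_y·9.5 − 45·10.4 − 30·6.3 − (5.42·7.5)·5.65 − 541.8 = 0 → Q_y = 1428.4725/9.5 = 150.366 ≈ 150.4 kN.
ΣF_y = 0: P_y + 150.366 − 45 − 30 − 5.42·7.5 = 0 → P_y = -34.72 kN.
ΣF_x = 0: P_x + 5 = 0 → P_x = -5.000 kN.

P_x = -5.000 kN, P_y = -34.72 kN, Q_y = 150.4 kN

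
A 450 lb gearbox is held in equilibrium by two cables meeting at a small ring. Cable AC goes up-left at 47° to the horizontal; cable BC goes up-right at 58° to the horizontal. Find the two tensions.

T_AC = 246.9 lb, T_BC = 317.7 lb

ΣF_x = 0: −T_AC·cos47° + T_BC·cos58° = 0 → T_BC = 1.28699·T_AC.
ΣF_y = 0: T_AC·sin47° + T_BC·sin58° = 450.
Substitute: T_AC·(0.731354 + 1.28699·0.848048) = 450 → T_AC = 246.875 ≈ 246.9 lb.
Then T_BC = 1.28699 × 246.875 = 317.7 lb.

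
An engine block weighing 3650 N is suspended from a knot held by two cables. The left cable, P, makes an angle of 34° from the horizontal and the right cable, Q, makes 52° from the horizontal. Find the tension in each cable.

ΣF_x = 0: −T_P·cos34° + T_Q·cos52° = 0 → T_Q = 1.34658·T_P.
ΣF_y = 0: T_P·sin34° + T_Q·sin52° = 3650.
Substitute: T_P·(0.559193 + 1.34658·0.788011) = 3650 → T_P = 2252.65 ≈ 2253 N.
Then T_Q = 1.34658 × 2252.65 = 3033 N.

T_P = 2253 N, T_Q = 3033 N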